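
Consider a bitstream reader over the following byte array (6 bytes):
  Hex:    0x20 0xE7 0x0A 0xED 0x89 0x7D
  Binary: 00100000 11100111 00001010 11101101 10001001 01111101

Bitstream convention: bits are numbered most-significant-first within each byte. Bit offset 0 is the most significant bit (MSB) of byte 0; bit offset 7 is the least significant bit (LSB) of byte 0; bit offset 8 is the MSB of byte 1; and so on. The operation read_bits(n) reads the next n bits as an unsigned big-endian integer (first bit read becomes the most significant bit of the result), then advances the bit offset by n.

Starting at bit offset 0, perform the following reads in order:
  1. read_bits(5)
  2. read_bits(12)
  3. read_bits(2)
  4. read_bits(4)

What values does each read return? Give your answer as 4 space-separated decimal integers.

Read 1: bits[0:5] width=5 -> value=4 (bin 00100); offset now 5 = byte 0 bit 5; 43 bits remain
Read 2: bits[5:17] width=12 -> value=462 (bin 000111001110); offset now 17 = byte 2 bit 1; 31 bits remain
Read 3: bits[17:19] width=2 -> value=0 (bin 00); offset now 19 = byte 2 bit 3; 29 bits remain
Read 4: bits[19:23] width=4 -> value=5 (bin 0101); offset now 23 = byte 2 bit 7; 25 bits remain

Answer: 4 462 0 5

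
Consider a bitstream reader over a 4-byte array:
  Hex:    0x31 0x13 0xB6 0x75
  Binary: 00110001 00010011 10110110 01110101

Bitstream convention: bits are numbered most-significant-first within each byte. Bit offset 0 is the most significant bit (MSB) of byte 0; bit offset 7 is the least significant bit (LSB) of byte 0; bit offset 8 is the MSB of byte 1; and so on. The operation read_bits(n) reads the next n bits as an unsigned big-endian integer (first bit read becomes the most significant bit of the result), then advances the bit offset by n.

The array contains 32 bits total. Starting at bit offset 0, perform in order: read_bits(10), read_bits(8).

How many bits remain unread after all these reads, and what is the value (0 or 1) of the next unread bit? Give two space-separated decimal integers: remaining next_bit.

Read 1: bits[0:10] width=10 -> value=196 (bin 0011000100); offset now 10 = byte 1 bit 2; 22 bits remain
Read 2: bits[10:18] width=8 -> value=78 (bin 01001110); offset now 18 = byte 2 bit 2; 14 bits remain

Answer: 14 1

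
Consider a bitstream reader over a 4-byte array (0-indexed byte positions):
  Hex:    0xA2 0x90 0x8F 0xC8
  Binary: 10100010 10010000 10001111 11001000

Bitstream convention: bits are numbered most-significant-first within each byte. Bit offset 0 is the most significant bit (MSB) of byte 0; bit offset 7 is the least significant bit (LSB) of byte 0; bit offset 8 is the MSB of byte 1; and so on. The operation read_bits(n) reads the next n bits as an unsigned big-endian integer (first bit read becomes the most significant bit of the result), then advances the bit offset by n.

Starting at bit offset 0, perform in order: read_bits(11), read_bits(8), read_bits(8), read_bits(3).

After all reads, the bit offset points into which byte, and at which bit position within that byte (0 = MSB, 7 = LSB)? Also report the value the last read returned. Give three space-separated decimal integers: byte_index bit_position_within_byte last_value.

Read 1: bits[0:11] width=11 -> value=1300 (bin 10100010100); offset now 11 = byte 1 bit 3; 21 bits remain
Read 2: bits[11:19] width=8 -> value=132 (bin 10000100); offset now 19 = byte 2 bit 3; 13 bits remain
Read 3: bits[19:27] width=8 -> value=126 (bin 01111110); offset now 27 = byte 3 bit 3; 5 bits remain
Read 4: bits[27:30] width=3 -> value=2 (bin 010); offset now 30 = byte 3 bit 6; 2 bits remain

Answer: 3 6 2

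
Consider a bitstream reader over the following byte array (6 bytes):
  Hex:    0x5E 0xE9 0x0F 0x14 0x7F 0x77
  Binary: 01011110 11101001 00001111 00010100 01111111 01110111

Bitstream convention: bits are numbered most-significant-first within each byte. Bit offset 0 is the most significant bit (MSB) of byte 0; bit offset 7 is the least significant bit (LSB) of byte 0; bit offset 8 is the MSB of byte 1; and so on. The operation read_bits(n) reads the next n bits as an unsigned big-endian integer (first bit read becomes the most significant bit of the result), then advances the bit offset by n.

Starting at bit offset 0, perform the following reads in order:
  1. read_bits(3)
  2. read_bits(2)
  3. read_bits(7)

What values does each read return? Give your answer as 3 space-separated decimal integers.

Read 1: bits[0:3] width=3 -> value=2 (bin 010); offset now 3 = byte 0 bit 3; 45 bits remain
Read 2: bits[3:5] width=2 -> value=3 (bin 11); offset now 5 = byte 0 bit 5; 43 bits remain
Read 3: bits[5:12] width=7 -> value=110 (bin 1101110); offset now 12 = byte 1 bit 4; 36 bits remain

Answer: 2 3 110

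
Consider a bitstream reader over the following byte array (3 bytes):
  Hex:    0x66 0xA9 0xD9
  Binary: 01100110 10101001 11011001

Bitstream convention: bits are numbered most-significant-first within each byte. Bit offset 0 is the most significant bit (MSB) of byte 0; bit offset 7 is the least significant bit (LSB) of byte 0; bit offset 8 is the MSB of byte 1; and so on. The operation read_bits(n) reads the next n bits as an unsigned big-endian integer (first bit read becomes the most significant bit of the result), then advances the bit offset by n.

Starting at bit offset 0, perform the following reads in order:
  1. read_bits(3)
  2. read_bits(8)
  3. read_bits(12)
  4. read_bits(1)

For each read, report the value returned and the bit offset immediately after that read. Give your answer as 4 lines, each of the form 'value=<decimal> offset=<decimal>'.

Answer: value=3 offset=3
value=53 offset=11
value=1260 offset=23
value=1 offset=24

Derivation:
Read 1: bits[0:3] width=3 -> value=3 (bin 011); offset now 3 = byte 0 bit 3; 21 bits remain
Read 2: bits[3:11] width=8 -> value=53 (bin 00110101); offset now 11 = byte 1 bit 3; 13 bits remain
Read 3: bits[11:23] width=12 -> value=1260 (bin 010011101100); offset now 23 = byte 2 bit 7; 1 bits remain
Read 4: bits[23:24] width=1 -> value=1 (bin 1); offset now 24 = byte 3 bit 0; 0 bits remain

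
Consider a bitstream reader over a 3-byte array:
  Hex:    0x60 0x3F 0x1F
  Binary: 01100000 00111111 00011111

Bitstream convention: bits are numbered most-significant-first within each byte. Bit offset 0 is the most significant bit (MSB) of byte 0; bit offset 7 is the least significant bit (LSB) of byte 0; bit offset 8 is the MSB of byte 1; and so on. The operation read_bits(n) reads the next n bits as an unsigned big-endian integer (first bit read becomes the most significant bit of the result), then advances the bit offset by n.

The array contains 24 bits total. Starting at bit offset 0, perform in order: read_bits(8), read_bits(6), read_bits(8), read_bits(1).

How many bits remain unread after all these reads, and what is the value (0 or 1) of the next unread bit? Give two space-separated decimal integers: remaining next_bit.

Read 1: bits[0:8] width=8 -> value=96 (bin 01100000); offset now 8 = byte 1 bit 0; 16 bits remain
Read 2: bits[8:14] width=6 -> value=15 (bin 001111); offset now 14 = byte 1 bit 6; 10 bits remain
Read 3: bits[14:22] width=8 -> value=199 (bin 11000111); offset now 22 = byte 2 bit 6; 2 bits remain
Read 4: bits[22:23] width=1 -> value=1 (bin 1); offset now 23 = byte 2 bit 7; 1 bits remain

Answer: 1 1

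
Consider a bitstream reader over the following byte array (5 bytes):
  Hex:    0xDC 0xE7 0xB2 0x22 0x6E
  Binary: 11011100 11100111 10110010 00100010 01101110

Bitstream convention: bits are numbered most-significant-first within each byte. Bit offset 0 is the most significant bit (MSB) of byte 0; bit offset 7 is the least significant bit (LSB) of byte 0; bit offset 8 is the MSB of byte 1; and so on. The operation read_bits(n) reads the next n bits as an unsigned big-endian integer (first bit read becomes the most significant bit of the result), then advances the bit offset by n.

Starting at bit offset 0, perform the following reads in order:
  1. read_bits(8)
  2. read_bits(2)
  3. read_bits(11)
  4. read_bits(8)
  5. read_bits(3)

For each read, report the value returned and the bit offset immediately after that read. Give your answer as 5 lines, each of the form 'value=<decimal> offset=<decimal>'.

Read 1: bits[0:8] width=8 -> value=220 (bin 11011100); offset now 8 = byte 1 bit 0; 32 bits remain
Read 2: bits[8:10] width=2 -> value=3 (bin 11); offset now 10 = byte 1 bit 2; 30 bits remain
Read 3: bits[10:21] width=11 -> value=1270 (bin 10011110110); offset now 21 = byte 2 bit 5; 19 bits remain
Read 4: bits[21:29] width=8 -> value=68 (bin 01000100); offset now 29 = byte 3 bit 5; 11 bits remain
Read 5: bits[29:32] width=3 -> value=2 (bin 010); offset now 32 = byte 4 bit 0; 8 bits remain

Answer: value=220 offset=8
value=3 offset=10
value=1270 offset=21
value=68 offset=29
value=2 offset=32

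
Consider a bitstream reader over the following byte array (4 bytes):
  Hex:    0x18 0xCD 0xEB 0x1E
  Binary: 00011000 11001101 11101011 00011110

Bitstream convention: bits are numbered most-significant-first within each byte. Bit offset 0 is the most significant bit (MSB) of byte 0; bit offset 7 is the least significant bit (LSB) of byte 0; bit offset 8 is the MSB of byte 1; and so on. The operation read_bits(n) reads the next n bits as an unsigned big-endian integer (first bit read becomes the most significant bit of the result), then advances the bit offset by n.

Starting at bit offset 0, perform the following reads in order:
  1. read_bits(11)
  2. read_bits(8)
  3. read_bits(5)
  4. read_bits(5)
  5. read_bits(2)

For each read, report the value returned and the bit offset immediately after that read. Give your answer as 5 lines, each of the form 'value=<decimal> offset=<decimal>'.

Answer: value=198 offset=11
value=111 offset=19
value=11 offset=24
value=3 offset=29
value=3 offset=31

Derivation:
Read 1: bits[0:11] width=11 -> value=198 (bin 00011000110); offset now 11 = byte 1 bit 3; 21 bits remain
Read 2: bits[11:19] width=8 -> value=111 (bin 01101111); offset now 19 = byte 2 bit 3; 13 bits remain
Read 3: bits[19:24] width=5 -> value=11 (bin 01011); offset now 24 = byte 3 bit 0; 8 bits remain
Read 4: bits[24:29] width=5 -> value=3 (bin 00011); offset now 29 = byte 3 bit 5; 3 bits remain
Read 5: bits[29:31] width=2 -> value=3 (bin 11); offset now 31 = byte 3 bit 7; 1 bits remain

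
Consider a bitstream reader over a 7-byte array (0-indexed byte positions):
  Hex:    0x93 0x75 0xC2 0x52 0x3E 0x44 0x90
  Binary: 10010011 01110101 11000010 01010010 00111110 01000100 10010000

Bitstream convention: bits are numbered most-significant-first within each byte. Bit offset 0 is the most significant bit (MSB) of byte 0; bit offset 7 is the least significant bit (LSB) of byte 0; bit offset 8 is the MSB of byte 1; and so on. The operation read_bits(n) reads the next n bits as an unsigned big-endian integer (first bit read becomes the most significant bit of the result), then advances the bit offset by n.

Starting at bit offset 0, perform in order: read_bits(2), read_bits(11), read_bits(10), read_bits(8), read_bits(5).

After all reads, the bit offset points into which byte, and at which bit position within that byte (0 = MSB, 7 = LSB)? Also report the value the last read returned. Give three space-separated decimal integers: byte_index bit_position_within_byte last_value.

Answer: 4 4 3

Derivation:
Read 1: bits[0:2] width=2 -> value=2 (bin 10); offset now 2 = byte 0 bit 2; 54 bits remain
Read 2: bits[2:13] width=11 -> value=622 (bin 01001101110); offset now 13 = byte 1 bit 5; 43 bits remain
Read 3: bits[13:23] width=10 -> value=737 (bin 1011100001); offset now 23 = byte 2 bit 7; 33 bits remain
Read 4: bits[23:31] width=8 -> value=41 (bin 00101001); offset now 31 = byte 3 bit 7; 25 bits remain
Read 5: bits[31:36] width=5 -> value=3 (bin 00011); offset now 36 = byte 4 bit 4; 20 bits remain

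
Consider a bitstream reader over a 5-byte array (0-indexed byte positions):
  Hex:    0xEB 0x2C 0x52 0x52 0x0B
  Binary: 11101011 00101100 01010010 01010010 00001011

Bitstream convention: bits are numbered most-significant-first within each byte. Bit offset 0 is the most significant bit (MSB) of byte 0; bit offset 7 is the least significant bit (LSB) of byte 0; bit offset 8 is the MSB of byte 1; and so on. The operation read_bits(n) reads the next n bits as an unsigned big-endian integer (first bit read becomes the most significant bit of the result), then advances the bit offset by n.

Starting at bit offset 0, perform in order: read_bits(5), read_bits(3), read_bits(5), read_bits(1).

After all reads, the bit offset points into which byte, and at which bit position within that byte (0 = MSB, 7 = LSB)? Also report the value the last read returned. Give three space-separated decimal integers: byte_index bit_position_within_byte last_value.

Read 1: bits[0:5] width=5 -> value=29 (bin 11101); offset now 5 = byte 0 bit 5; 35 bits remain
Read 2: bits[5:8] width=3 -> value=3 (bin 011); offset now 8 = byte 1 bit 0; 32 bits remain
Read 3: bits[8:13] width=5 -> value=5 (bin 00101); offset now 13 = byte 1 bit 5; 27 bits remain
Read 4: bits[13:14] width=1 -> value=1 (bin 1); offset now 14 = byte 1 bit 6; 26 bits remain

Answer: 1 6 1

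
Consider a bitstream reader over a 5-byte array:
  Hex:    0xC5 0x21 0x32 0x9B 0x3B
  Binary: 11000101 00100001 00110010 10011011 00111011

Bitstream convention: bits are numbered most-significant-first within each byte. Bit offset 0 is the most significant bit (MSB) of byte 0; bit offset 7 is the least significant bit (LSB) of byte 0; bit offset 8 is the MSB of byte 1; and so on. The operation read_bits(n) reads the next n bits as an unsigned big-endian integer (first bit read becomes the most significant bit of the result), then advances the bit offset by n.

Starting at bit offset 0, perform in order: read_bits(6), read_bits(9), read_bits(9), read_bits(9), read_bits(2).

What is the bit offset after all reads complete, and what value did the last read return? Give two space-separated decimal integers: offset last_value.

Answer: 35 1

Derivation:
Read 1: bits[0:6] width=6 -> value=49 (bin 110001); offset now 6 = byte 0 bit 6; 34 bits remain
Read 2: bits[6:15] width=9 -> value=144 (bin 010010000); offset now 15 = byte 1 bit 7; 25 bits remain
Read 3: bits[15:24] width=9 -> value=306 (bin 100110010); offset now 24 = byte 3 bit 0; 16 bits remain
Read 4: bits[24:33] width=9 -> value=310 (bin 100110110); offset now 33 = byte 4 bit 1; 7 bits remain
Read 5: bits[33:35] width=2 -> value=1 (bin 01); offset now 35 = byte 4 bit 3; 5 bits remain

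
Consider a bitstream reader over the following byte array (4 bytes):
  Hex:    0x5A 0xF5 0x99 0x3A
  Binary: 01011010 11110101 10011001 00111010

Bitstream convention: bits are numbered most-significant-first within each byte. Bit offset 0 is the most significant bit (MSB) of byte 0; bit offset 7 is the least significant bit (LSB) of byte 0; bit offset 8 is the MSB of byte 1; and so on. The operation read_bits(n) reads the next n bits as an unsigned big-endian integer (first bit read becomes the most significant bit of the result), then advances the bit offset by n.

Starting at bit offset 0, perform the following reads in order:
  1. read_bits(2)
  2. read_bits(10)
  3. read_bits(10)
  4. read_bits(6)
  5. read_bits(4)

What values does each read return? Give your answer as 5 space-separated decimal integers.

Answer: 1 431 358 19 10

Derivation:
Read 1: bits[0:2] width=2 -> value=1 (bin 01); offset now 2 = byte 0 bit 2; 30 bits remain
Read 2: bits[2:12] width=10 -> value=431 (bin 0110101111); offset now 12 = byte 1 bit 4; 20 bits remain
Read 3: bits[12:22] width=10 -> value=358 (bin 0101100110); offset now 22 = byte 2 bit 6; 10 bits remain
Read 4: bits[22:28] width=6 -> value=19 (bin 010011); offset now 28 = byte 3 bit 4; 4 bits remain
Read 5: bits[28:32] width=4 -> value=10 (bin 1010); offset now 32 = byte 4 bit 0; 0 bits remain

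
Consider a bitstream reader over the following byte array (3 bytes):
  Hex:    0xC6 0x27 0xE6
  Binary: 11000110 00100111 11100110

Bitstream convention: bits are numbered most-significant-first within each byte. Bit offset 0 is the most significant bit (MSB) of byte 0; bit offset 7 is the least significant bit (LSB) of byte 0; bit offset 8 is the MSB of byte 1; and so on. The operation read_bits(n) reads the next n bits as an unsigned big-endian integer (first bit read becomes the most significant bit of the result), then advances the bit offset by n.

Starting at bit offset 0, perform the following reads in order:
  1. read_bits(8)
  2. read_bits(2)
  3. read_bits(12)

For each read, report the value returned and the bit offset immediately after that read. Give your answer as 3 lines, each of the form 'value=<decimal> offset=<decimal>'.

Answer: value=198 offset=8
value=0 offset=10
value=2553 offset=22

Derivation:
Read 1: bits[0:8] width=8 -> value=198 (bin 11000110); offset now 8 = byte 1 bit 0; 16 bits remain
Read 2: bits[8:10] width=2 -> value=0 (bin 00); offset now 10 = byte 1 bit 2; 14 bits remain
Read 3: bits[10:22] width=12 -> value=2553 (bin 100111111001); offset now 22 = byte 2 bit 6; 2 bits remain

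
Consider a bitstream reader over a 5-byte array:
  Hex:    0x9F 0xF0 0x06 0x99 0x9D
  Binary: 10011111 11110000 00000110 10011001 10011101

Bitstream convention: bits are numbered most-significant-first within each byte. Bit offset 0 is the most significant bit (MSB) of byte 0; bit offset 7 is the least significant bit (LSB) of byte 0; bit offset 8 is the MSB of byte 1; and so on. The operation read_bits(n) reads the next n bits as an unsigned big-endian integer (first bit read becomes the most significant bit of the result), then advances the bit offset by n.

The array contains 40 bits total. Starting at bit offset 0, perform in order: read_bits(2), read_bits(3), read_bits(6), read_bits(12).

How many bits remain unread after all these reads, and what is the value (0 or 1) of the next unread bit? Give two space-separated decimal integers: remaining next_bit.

Read 1: bits[0:2] width=2 -> value=2 (bin 10); offset now 2 = byte 0 bit 2; 38 bits remain
Read 2: bits[2:5] width=3 -> value=3 (bin 011); offset now 5 = byte 0 bit 5; 35 bits remain
Read 3: bits[5:11] width=6 -> value=63 (bin 111111); offset now 11 = byte 1 bit 3; 29 bits remain
Read 4: bits[11:23] width=12 -> value=2051 (bin 100000000011); offset now 23 = byte 2 bit 7; 17 bits remain

Answer: 17 0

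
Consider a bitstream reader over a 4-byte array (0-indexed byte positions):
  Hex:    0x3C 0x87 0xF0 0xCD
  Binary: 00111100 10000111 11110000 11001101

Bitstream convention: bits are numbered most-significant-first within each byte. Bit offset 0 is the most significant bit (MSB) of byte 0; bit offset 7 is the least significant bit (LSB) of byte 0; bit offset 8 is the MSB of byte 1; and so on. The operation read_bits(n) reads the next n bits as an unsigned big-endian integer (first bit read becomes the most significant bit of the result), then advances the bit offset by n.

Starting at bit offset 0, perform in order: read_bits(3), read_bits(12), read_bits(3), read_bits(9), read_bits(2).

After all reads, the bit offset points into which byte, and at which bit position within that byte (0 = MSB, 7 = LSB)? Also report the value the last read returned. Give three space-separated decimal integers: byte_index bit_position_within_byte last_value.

Answer: 3 5 1

Derivation:
Read 1: bits[0:3] width=3 -> value=1 (bin 001); offset now 3 = byte 0 bit 3; 29 bits remain
Read 2: bits[3:15] width=12 -> value=3651 (bin 111001000011); offset now 15 = byte 1 bit 7; 17 bits remain
Read 3: bits[15:18] width=3 -> value=7 (bin 111); offset now 18 = byte 2 bit 2; 14 bits remain
Read 4: bits[18:27] width=9 -> value=390 (bin 110000110); offset now 27 = byte 3 bit 3; 5 bits remain
Read 5: bits[27:29] width=2 -> value=1 (bin 01); offset now 29 = byte 3 bit 5; 3 bits remain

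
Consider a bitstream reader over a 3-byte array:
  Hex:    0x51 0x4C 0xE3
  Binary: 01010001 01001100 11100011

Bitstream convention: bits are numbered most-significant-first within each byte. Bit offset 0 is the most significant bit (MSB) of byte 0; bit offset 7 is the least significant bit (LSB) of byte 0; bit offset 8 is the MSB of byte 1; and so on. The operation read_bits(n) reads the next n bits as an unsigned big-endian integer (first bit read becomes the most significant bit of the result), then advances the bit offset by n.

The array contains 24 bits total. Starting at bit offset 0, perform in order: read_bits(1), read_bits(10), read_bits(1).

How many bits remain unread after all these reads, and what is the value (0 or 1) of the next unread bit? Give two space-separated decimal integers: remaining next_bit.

Read 1: bits[0:1] width=1 -> value=0 (bin 0); offset now 1 = byte 0 bit 1; 23 bits remain
Read 2: bits[1:11] width=10 -> value=650 (bin 1010001010); offset now 11 = byte 1 bit 3; 13 bits remain
Read 3: bits[11:12] width=1 -> value=0 (bin 0); offset now 12 = byte 1 bit 4; 12 bits remain

Answer: 12 1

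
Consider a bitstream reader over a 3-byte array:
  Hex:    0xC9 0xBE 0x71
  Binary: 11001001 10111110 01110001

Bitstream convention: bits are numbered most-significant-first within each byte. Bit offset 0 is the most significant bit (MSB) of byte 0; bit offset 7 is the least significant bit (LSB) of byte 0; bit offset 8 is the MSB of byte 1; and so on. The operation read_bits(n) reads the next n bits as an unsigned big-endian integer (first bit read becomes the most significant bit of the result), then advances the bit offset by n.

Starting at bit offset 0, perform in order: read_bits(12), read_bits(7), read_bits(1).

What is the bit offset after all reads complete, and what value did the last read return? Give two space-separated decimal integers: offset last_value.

Read 1: bits[0:12] width=12 -> value=3227 (bin 110010011011); offset now 12 = byte 1 bit 4; 12 bits remain
Read 2: bits[12:19] width=7 -> value=115 (bin 1110011); offset now 19 = byte 2 bit 3; 5 bits remain
Read 3: bits[19:20] width=1 -> value=1 (bin 1); offset now 20 = byte 2 bit 4; 4 bits remain

Answer: 20 1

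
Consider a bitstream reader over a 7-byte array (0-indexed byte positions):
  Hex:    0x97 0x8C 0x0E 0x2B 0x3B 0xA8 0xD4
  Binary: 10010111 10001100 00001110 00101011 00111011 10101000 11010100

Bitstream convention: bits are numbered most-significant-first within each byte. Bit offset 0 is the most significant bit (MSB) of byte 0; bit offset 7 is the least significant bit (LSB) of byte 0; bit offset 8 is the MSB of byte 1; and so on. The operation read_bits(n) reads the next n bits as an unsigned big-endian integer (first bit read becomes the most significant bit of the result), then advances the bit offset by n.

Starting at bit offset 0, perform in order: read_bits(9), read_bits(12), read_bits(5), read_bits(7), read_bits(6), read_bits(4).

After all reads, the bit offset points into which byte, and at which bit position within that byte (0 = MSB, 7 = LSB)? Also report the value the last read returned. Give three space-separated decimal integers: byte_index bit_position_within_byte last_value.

Answer: 5 3 13

Derivation:
Read 1: bits[0:9] width=9 -> value=303 (bin 100101111); offset now 9 = byte 1 bit 1; 47 bits remain
Read 2: bits[9:21] width=12 -> value=385 (bin 000110000001); offset now 21 = byte 2 bit 5; 35 bits remain
Read 3: bits[21:26] width=5 -> value=24 (bin 11000); offset now 26 = byte 3 bit 2; 30 bits remain
Read 4: bits[26:33] width=7 -> value=86 (bin 1010110); offset now 33 = byte 4 bit 1; 23 bits remain
Read 5: bits[33:39] width=6 -> value=29 (bin 011101); offset now 39 = byte 4 bit 7; 17 bits remain
Read 6: bits[39:43] width=4 -> value=13 (bin 1101); offset now 43 = byte 5 bit 3; 13 bits remain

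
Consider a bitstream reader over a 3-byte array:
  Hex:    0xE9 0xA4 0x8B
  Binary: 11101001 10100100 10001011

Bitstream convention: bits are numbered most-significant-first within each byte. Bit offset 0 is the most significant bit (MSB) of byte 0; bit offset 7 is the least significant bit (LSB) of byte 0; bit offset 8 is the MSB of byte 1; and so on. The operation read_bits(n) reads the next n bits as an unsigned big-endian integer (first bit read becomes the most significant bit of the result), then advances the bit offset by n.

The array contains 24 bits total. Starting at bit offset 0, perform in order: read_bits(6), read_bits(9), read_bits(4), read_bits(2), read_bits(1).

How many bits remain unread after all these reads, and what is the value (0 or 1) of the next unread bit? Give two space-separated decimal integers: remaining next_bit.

Answer: 2 1

Derivation:
Read 1: bits[0:6] width=6 -> value=58 (bin 111010); offset now 6 = byte 0 bit 6; 18 bits remain
Read 2: bits[6:15] width=9 -> value=210 (bin 011010010); offset now 15 = byte 1 bit 7; 9 bits remain
Read 3: bits[15:19] width=4 -> value=4 (bin 0100); offset now 19 = byte 2 bit 3; 5 bits remain
Read 4: bits[19:21] width=2 -> value=1 (bin 01); offset now 21 = byte 2 bit 5; 3 bits remain
Read 5: bits[21:22] width=1 -> value=0 (bin 0); offset now 22 = byte 2 bit 6; 2 bits remain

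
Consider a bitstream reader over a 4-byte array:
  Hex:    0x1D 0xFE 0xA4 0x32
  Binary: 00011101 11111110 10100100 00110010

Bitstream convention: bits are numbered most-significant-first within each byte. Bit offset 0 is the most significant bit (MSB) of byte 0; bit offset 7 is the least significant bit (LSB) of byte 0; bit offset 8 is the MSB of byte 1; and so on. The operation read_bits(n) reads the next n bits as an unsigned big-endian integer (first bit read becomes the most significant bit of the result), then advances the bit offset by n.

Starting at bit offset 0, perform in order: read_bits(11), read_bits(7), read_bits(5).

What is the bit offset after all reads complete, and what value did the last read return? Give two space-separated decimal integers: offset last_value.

Answer: 23 18

Derivation:
Read 1: bits[0:11] width=11 -> value=239 (bin 00011101111); offset now 11 = byte 1 bit 3; 21 bits remain
Read 2: bits[11:18] width=7 -> value=122 (bin 1111010); offset now 18 = byte 2 bit 2; 14 bits remain
Read 3: bits[18:23] width=5 -> value=18 (bin 10010); offset now 23 = byte 2 bit 7; 9 bits remain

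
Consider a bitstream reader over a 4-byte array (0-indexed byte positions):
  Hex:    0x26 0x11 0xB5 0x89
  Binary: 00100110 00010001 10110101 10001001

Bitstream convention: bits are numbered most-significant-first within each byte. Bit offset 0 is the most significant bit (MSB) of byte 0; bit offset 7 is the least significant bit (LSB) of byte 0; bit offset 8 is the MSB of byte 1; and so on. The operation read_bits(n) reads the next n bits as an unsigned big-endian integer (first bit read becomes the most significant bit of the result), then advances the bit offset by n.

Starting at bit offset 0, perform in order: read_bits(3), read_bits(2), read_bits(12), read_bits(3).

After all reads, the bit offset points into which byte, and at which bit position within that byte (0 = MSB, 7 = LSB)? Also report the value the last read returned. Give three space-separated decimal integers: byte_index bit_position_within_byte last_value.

Read 1: bits[0:3] width=3 -> value=1 (bin 001); offset now 3 = byte 0 bit 3; 29 bits remain
Read 2: bits[3:5] width=2 -> value=0 (bin 00); offset now 5 = byte 0 bit 5; 27 bits remain
Read 3: bits[5:17] width=12 -> value=3107 (bin 110000100011); offset now 17 = byte 2 bit 1; 15 bits remain
Read 4: bits[17:20] width=3 -> value=3 (bin 011); offset now 20 = byte 2 bit 4; 12 bits remain

Answer: 2 4 3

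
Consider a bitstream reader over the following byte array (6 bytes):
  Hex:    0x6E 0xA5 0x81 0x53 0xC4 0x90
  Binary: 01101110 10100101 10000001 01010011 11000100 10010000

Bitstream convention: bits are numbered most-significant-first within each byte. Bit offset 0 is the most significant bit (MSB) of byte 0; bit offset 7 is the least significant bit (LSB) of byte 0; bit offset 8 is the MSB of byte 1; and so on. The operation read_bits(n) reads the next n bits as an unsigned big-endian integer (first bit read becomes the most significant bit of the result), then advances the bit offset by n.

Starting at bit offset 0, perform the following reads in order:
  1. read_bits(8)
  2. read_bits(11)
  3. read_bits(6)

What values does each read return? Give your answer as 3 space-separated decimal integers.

Answer: 110 1324 2

Derivation:
Read 1: bits[0:8] width=8 -> value=110 (bin 01101110); offset now 8 = byte 1 bit 0; 40 bits remain
Read 2: bits[8:19] width=11 -> value=1324 (bin 10100101100); offset now 19 = byte 2 bit 3; 29 bits remain
Read 3: bits[19:25] width=6 -> value=2 (bin 000010); offset now 25 = byte 3 bit 1; 23 bits remain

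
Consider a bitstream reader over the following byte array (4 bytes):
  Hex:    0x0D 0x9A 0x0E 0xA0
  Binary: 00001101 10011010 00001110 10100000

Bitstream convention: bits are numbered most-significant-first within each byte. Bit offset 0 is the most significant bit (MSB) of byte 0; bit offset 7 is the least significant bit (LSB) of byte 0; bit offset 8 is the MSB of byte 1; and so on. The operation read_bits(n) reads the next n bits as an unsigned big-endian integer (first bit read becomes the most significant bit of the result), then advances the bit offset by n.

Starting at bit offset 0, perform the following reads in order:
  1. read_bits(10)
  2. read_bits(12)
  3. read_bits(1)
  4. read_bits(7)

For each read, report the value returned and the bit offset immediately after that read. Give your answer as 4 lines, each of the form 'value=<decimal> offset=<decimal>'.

Read 1: bits[0:10] width=10 -> value=54 (bin 0000110110); offset now 10 = byte 1 bit 2; 22 bits remain
Read 2: bits[10:22] width=12 -> value=1667 (bin 011010000011); offset now 22 = byte 2 bit 6; 10 bits remain
Read 3: bits[22:23] width=1 -> value=1 (bin 1); offset now 23 = byte 2 bit 7; 9 bits remain
Read 4: bits[23:30] width=7 -> value=40 (bin 0101000); offset now 30 = byte 3 bit 6; 2 bits remain

Answer: value=54 offset=10
value=1667 offset=22
value=1 offset=23
value=40 offset=30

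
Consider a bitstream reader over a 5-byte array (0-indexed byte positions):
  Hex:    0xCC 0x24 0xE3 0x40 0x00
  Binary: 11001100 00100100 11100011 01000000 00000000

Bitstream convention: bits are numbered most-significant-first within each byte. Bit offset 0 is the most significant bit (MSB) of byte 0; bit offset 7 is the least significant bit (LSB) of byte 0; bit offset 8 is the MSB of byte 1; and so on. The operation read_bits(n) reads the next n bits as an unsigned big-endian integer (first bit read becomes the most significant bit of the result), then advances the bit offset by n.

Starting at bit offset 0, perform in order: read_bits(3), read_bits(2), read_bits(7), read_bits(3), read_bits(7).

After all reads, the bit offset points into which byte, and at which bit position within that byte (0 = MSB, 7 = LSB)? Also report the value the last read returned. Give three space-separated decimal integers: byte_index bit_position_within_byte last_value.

Read 1: bits[0:3] width=3 -> value=6 (bin 110); offset now 3 = byte 0 bit 3; 37 bits remain
Read 2: bits[3:5] width=2 -> value=1 (bin 01); offset now 5 = byte 0 bit 5; 35 bits remain
Read 3: bits[5:12] width=7 -> value=66 (bin 1000010); offset now 12 = byte 1 bit 4; 28 bits remain
Read 4: bits[12:15] width=3 -> value=2 (bin 010); offset now 15 = byte 1 bit 7; 25 bits remain
Read 5: bits[15:22] width=7 -> value=56 (bin 0111000); offset now 22 = byte 2 bit 6; 18 bits remain

Answer: 2 6 56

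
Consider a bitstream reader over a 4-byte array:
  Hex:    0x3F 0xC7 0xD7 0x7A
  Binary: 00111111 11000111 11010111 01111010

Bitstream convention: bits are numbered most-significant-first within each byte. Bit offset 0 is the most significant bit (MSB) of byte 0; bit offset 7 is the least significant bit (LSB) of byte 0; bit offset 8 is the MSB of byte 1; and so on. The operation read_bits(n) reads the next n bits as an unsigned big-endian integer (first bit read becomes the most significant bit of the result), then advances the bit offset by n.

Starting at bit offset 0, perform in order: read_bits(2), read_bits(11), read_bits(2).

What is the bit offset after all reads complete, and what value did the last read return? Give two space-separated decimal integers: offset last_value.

Answer: 15 3

Derivation:
Read 1: bits[0:2] width=2 -> value=0 (bin 00); offset now 2 = byte 0 bit 2; 30 bits remain
Read 2: bits[2:13] width=11 -> value=2040 (bin 11111111000); offset now 13 = byte 1 bit 5; 19 bits remain
Read 3: bits[13:15] width=2 -> value=3 (bin 11); offset now 15 = byte 1 bit 7; 17 bits remain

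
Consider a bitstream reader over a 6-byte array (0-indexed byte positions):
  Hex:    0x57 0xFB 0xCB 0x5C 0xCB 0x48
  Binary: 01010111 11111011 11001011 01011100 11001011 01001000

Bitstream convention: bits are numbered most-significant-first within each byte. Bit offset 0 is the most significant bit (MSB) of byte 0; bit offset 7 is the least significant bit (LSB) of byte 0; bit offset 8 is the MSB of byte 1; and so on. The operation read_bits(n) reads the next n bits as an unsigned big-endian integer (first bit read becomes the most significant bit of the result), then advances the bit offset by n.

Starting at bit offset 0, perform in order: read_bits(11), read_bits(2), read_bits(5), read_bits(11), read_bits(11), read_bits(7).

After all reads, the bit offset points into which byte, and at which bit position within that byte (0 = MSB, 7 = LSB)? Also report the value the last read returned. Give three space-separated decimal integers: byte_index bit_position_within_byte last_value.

Answer: 5 7 36

Derivation:
Read 1: bits[0:11] width=11 -> value=703 (bin 01010111111); offset now 11 = byte 1 bit 3; 37 bits remain
Read 2: bits[11:13] width=2 -> value=3 (bin 11); offset now 13 = byte 1 bit 5; 35 bits remain
Read 3: bits[13:18] width=5 -> value=15 (bin 01111); offset now 18 = byte 2 bit 2; 30 bits remain
Read 4: bits[18:29] width=11 -> value=363 (bin 00101101011); offset now 29 = byte 3 bit 5; 19 bits remain
Read 5: bits[29:40] width=11 -> value=1227 (bin 10011001011); offset now 40 = byte 5 bit 0; 8 bits remain
Read 6: bits[40:47] width=7 -> value=36 (bin 0100100); offset now 47 = byte 5 bit 7; 1 bits remain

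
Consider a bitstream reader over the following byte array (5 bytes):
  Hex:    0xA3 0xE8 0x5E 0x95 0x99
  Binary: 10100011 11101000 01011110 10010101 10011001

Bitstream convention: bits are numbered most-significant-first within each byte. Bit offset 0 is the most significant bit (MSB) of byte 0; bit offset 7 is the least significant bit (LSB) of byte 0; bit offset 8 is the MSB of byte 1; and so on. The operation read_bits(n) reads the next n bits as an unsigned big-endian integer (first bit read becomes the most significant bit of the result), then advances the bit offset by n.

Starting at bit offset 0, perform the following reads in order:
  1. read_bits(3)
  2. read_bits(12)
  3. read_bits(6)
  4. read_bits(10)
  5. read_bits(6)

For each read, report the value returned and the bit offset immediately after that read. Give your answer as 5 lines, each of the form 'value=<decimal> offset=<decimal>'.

Read 1: bits[0:3] width=3 -> value=5 (bin 101); offset now 3 = byte 0 bit 3; 37 bits remain
Read 2: bits[3:15] width=12 -> value=500 (bin 000111110100); offset now 15 = byte 1 bit 7; 25 bits remain
Read 3: bits[15:21] width=6 -> value=11 (bin 001011); offset now 21 = byte 2 bit 5; 19 bits remain
Read 4: bits[21:31] width=10 -> value=842 (bin 1101001010); offset now 31 = byte 3 bit 7; 9 bits remain
Read 5: bits[31:37] width=6 -> value=51 (bin 110011); offset now 37 = byte 4 bit 5; 3 bits remain

Answer: value=5 offset=3
value=500 offset=15
value=11 offset=21
value=842 offset=31
value=51 offset=37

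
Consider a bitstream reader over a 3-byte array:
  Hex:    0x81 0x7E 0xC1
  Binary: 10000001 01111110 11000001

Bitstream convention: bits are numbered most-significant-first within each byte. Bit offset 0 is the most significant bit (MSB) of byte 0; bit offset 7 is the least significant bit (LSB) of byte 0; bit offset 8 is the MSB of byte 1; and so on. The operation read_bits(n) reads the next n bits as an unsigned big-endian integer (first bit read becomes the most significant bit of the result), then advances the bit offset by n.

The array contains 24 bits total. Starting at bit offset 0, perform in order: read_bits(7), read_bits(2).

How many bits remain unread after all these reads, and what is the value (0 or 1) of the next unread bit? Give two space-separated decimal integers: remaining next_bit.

Read 1: bits[0:7] width=7 -> value=64 (bin 1000000); offset now 7 = byte 0 bit 7; 17 bits remain
Read 2: bits[7:9] width=2 -> value=2 (bin 10); offset now 9 = byte 1 bit 1; 15 bits remain

Answer: 15 1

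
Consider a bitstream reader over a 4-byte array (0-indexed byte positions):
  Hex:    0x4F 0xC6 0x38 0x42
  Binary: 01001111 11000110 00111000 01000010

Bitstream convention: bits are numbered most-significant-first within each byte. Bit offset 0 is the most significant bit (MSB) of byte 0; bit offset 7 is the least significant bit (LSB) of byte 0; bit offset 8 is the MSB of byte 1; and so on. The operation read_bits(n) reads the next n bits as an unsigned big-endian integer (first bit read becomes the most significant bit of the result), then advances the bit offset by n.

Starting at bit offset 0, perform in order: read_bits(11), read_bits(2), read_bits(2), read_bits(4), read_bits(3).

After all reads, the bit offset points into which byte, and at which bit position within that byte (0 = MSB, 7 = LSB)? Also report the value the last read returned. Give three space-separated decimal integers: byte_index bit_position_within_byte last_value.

Read 1: bits[0:11] width=11 -> value=638 (bin 01001111110); offset now 11 = byte 1 bit 3; 21 bits remain
Read 2: bits[11:13] width=2 -> value=0 (bin 00); offset now 13 = byte 1 bit 5; 19 bits remain
Read 3: bits[13:15] width=2 -> value=3 (bin 11); offset now 15 = byte 1 bit 7; 17 bits remain
Read 4: bits[15:19] width=4 -> value=1 (bin 0001); offset now 19 = byte 2 bit 3; 13 bits remain
Read 5: bits[19:22] width=3 -> value=6 (bin 110); offset now 22 = byte 2 bit 6; 10 bits remain

Answer: 2 6 6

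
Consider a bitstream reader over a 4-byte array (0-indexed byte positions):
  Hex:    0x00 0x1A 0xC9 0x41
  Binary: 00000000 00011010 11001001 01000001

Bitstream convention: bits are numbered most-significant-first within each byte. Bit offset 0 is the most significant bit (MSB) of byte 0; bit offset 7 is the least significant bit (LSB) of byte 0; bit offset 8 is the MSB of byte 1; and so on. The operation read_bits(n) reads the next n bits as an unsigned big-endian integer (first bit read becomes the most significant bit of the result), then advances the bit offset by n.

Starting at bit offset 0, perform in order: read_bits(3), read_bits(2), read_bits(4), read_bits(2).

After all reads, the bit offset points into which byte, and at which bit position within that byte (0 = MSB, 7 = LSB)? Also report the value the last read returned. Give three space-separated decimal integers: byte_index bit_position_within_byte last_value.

Read 1: bits[0:3] width=3 -> value=0 (bin 000); offset now 3 = byte 0 bit 3; 29 bits remain
Read 2: bits[3:5] width=2 -> value=0 (bin 00); offset now 5 = byte 0 bit 5; 27 bits remain
Read 3: bits[5:9] width=4 -> value=0 (bin 0000); offset now 9 = byte 1 bit 1; 23 bits remain
Read 4: bits[9:11] width=2 -> value=0 (bin 00); offset now 11 = byte 1 bit 3; 21 bits remain

Answer: 1 3 0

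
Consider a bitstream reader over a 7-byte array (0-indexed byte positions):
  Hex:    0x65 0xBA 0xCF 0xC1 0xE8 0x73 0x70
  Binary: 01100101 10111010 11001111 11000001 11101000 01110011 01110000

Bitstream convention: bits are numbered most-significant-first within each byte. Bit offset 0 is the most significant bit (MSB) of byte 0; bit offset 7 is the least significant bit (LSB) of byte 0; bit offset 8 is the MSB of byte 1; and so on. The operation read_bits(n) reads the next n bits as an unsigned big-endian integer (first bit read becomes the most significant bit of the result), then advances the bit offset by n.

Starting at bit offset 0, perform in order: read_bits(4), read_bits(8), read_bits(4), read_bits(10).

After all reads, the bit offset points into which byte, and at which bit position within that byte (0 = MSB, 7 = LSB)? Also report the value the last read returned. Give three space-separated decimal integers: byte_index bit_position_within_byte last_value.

Read 1: bits[0:4] width=4 -> value=6 (bin 0110); offset now 4 = byte 0 bit 4; 52 bits remain
Read 2: bits[4:12] width=8 -> value=91 (bin 01011011); offset now 12 = byte 1 bit 4; 44 bits remain
Read 3: bits[12:16] width=4 -> value=10 (bin 1010); offset now 16 = byte 2 bit 0; 40 bits remain
Read 4: bits[16:26] width=10 -> value=831 (bin 1100111111); offset now 26 = byte 3 bit 2; 30 bits remain

Answer: 3 2 831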